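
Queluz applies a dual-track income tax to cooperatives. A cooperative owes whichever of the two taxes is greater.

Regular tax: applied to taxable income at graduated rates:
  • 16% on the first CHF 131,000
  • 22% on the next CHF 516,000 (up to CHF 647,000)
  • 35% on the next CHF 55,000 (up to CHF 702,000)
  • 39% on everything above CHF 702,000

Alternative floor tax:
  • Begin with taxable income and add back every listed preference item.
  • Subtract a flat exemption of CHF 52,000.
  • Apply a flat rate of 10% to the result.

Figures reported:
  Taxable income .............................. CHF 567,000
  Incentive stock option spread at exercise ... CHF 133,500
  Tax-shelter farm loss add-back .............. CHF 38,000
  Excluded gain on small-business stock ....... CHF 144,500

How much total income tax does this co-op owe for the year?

CHF 116,880

Regular tax:
  CHF 131,000 × 16% = CHF 20,960
  CHF 436,000 × 22% = CHF 95,920
  → CHF 116,880

Alternative floor tax:
  Adjusted income: CHF 567,000 + CHF 133,500 + CHF 38,000 + CHF 144,500 = CHF 883,000
  Less exemption CHF 52,000 → base CHF 831,000
  CHF 831,000 × 10% = CHF 83,100

CHF 116,880 > CHF 83,100, so the regular tax governs.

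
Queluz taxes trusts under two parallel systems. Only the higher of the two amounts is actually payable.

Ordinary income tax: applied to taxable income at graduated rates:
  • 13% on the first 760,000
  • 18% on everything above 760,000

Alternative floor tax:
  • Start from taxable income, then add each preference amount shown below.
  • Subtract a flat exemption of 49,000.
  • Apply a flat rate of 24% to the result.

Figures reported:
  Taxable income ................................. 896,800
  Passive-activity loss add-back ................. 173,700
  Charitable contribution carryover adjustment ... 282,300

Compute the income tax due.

312,912

Ordinary income tax:
  760,000 × 13% = 98,800
  136,800 × 18% = 24,624
  → 123,424

Alternative floor tax:
  Adjusted income: 896,800 + 173,700 + 282,300 = 1,352,800
  Less exemption 49,000 → base 1,303,800
  1,303,800 × 24% = 312,912

312,912 > 123,424, so the alternative floor tax is the binding amount.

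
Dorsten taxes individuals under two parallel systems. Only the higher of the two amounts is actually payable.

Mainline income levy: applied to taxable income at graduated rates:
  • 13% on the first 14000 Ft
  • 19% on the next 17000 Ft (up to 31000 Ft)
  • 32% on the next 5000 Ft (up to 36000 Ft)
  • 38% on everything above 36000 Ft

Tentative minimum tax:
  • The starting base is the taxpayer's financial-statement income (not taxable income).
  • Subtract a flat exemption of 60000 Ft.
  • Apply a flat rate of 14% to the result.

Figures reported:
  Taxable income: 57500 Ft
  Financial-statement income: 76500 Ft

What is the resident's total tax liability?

Tentative minimum tax:
  Base (financial-statement income): 76500 Ft
  Less exemption 60000 Ft → base 16500 Ft
  16500 Ft × 14% = 2310 Ft

Mainline income levy:
  14000 Ft × 13% = 1820 Ft
  17000 Ft × 19% = 3230 Ft
  5000 Ft × 32% = 1600 Ft
  21500 Ft × 38% = 8170 Ft
  → 14820 Ft

14820 Ft > 2310 Ft, so the mainline income levy governs.

14820 Ft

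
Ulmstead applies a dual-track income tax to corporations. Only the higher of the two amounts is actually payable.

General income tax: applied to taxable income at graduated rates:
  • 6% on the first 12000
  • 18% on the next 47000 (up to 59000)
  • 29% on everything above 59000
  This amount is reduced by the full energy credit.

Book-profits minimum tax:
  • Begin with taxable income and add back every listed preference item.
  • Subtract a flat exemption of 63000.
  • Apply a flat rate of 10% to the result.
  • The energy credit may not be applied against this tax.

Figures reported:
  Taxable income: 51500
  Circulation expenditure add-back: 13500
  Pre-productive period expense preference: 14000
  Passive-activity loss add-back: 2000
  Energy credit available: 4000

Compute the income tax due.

3830

General income tax:
  12000 × 6% = 720
  39500 × 18% = 7110
  → 7830
  Less energy credit 4000 → 3830

Book-profits minimum tax:
  Adjusted income: 51500 + 13500 + 14000 + 2000 = 81000
  Less exemption 63000 → base 18000
  18000 × 10% = 1800

3830 > 1800, so the general income tax governs.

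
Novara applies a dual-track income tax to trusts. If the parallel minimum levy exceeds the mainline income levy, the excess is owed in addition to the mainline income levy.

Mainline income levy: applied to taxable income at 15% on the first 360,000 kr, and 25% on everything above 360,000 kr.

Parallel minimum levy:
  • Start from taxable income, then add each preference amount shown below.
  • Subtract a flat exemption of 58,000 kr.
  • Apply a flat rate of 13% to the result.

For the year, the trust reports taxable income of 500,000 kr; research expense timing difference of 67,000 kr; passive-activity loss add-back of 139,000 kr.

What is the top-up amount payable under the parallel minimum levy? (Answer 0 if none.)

0 kr

Parallel minimum levy:
  Adjusted income: 500,000 kr + 67,000 kr + 139,000 kr = 706,000 kr
  Less exemption 58,000 kr → base 648,000 kr
  648,000 kr × 13% = 84,240 kr

Mainline income levy:
  360,000 kr × 15% = 54,000 kr
  140,000 kr × 25% = 35,000 kr
  → 89,000 kr

84,240 kr ≤ 89,000 kr, so no add-on is due.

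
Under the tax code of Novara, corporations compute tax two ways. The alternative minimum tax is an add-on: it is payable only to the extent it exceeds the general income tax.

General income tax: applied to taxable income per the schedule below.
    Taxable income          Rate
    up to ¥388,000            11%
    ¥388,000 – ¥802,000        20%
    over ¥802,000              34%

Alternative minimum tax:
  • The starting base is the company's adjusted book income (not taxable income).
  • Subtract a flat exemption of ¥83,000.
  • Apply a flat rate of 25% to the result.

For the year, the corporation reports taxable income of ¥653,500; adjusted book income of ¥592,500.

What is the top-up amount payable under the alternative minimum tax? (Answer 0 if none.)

¥31,595

General income tax:
  ¥388,000 × 11% = ¥42,680
  ¥265,500 × 20% = ¥53,100
  → ¥95,780

Alternative minimum tax:
  Base (adjusted book income): ¥592,500
  Less exemption ¥83,000 → base ¥509,500
  ¥509,500 × 25% = ¥127,375

Excess of alternative minimum tax over general income tax: ¥127,375 − ¥95,780 = ¥31,595.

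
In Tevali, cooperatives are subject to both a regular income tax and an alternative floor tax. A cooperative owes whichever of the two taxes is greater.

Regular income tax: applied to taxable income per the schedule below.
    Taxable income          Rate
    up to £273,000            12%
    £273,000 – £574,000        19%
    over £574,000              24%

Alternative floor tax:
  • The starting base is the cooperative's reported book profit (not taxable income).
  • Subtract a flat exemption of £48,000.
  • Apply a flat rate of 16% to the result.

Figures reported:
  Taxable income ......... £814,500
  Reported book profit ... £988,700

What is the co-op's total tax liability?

Alternative floor tax:
  Base (reported book profit): £988,700
  Less exemption £48,000 → base £940,700
  £940,700 × 16% = £150,512

Regular income tax:
  £273,000 × 12% = £32,760
  £301,000 × 19% = £57,190
  £240,500 × 24% = £57,720
  → £147,670

£150,512 > £147,670, so the alternative floor tax is the binding amount.

£150,512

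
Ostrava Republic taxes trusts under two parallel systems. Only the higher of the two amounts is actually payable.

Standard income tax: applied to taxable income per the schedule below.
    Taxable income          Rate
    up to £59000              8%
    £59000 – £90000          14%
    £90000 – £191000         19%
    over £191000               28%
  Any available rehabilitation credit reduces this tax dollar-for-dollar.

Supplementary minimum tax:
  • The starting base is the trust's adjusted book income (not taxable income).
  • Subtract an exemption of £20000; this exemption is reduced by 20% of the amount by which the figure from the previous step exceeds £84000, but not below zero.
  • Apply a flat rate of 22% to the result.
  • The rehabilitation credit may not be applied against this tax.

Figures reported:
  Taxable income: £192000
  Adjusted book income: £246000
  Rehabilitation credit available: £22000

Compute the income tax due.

£54120

Supplementary minimum tax:
  Base (adjusted book income): £246000
  Exemption: 20% × (£246000 − £84000) = £32400 ≥ £20000, so the exemption is fully phased out
  Base: £246000 − £0 = £246000
  £246000 × 22% = £54120

Standard income tax:
  £59000 × 8% = £4720
  £31000 × 14% = £4340
  £101000 × 19% = £19190
  £1000 × 28% = £280
  → £28530
  Less rehabilitation credit £22000 → £6530

£54120 > £6530, so the supplementary minimum tax is the binding amount.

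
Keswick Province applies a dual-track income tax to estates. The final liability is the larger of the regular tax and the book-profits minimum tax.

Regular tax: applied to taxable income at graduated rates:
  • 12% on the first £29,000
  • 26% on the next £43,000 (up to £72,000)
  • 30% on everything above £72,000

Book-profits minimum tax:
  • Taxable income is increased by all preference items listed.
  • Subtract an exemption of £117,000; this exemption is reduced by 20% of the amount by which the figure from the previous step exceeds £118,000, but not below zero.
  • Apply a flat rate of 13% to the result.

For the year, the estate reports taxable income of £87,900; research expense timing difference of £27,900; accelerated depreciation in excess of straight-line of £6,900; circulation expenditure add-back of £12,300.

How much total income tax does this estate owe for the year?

£19,430

Book-profits minimum tax:
  Adjusted income: £87,900 + £27,900 + £6,900 + £12,300 = £135,000
  Exemption: £117,000 − 20% × (£135,000 − £118,000) = £117,000 − £3,400 = £113,600
  Base: £135,000 − £113,600 = £21,400
  £21,400 × 13% = £2,782

Regular tax:
  £29,000 × 12% = £3,480
  £43,000 × 26% = £11,180
  £15,900 × 30% = £4,770
  → £19,430

£19,430 > £2,782, so the regular tax governs.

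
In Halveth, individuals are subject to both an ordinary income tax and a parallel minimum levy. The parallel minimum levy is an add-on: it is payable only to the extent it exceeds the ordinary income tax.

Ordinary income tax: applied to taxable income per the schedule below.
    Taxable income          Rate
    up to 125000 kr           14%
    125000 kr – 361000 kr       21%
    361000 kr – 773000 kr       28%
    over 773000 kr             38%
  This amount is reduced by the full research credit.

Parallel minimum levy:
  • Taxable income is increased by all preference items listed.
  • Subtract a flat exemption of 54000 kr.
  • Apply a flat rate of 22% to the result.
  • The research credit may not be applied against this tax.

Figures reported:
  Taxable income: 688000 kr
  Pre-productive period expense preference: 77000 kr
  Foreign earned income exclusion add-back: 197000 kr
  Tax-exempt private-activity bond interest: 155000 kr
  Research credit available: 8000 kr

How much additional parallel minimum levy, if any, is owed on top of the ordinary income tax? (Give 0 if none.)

83240 kr

Parallel minimum levy:
  Adjusted income: 688000 kr + 77000 kr + 197000 kr + 155000 kr = 1117000 kr
  Less exemption 54000 kr → base 1063000 kr
  1063000 kr × 22% = 233860 kr

Ordinary income tax:
  125000 kr × 14% = 17500 kr
  236000 kr × 21% = 49560 kr
  327000 kr × 28% = 91560 kr
  → 158620 kr
  Less research credit 8000 kr → 150620 kr

Excess of parallel minimum levy over ordinary income tax: 233860 kr − 150620 kr = 83240 kr.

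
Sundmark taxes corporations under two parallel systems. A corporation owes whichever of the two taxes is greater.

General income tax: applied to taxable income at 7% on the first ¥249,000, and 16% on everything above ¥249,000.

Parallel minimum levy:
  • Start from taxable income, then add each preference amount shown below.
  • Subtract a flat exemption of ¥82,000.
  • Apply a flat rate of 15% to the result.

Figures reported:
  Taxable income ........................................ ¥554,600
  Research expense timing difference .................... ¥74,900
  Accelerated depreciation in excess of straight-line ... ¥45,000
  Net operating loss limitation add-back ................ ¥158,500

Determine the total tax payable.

¥112,650

General income tax:
  ¥249,000 × 7% = ¥17,430
  ¥305,600 × 16% = ¥48,896
  → ¥66,326

Parallel minimum levy:
  Adjusted income: ¥554,600 + ¥74,900 + ¥45,000 + ¥158,500 = ¥833,000
  Less exemption ¥82,000 → base ¥751,000
  ¥751,000 × 15% = ¥112,650

¥112,650 > ¥66,326, so the parallel minimum levy is the binding amount.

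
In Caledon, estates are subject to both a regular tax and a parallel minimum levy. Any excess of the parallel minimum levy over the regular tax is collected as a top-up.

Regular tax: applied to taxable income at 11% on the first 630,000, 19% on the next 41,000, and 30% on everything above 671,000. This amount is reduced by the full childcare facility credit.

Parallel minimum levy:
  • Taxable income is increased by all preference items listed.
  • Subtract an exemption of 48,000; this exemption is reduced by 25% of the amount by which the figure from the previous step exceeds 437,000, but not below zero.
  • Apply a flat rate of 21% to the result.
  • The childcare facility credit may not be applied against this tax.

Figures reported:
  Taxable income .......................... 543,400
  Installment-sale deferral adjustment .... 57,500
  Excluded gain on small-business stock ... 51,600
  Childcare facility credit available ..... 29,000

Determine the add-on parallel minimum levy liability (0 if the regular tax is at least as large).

106,251

Parallel minimum levy:
  Adjusted income: 543,400 + 57,500 + 51,600 = 652,500
  Exemption: 25% × (652,500 − 437,000) = 53,875 ≥ 48,000, so the exemption is fully phased out
  Base: 652,500 − 0 = 652,500
  652,500 × 21% = 137,025

Regular tax:
  543,400 × 11% = 59,774
  Less childcare facility credit 29,000 → 30,774

Excess of parallel minimum levy over regular tax: 137,025 − 30,774 = 106,251.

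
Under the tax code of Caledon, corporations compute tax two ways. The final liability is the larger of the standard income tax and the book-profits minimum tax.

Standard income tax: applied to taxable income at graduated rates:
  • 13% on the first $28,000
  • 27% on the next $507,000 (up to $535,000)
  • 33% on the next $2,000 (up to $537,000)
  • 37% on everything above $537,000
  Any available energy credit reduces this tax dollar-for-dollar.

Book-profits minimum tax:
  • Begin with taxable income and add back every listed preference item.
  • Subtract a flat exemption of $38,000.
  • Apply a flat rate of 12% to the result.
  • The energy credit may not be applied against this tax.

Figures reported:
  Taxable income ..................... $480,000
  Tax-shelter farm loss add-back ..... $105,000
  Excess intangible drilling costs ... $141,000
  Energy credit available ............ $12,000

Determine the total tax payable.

Book-profits minimum tax:
  Adjusted income: $480,000 + $105,000 + $141,000 = $726,000
  Less exemption $38,000 → base $688,000
  $688,000 × 12% = $82,560

Standard income tax:
  $28,000 × 13% = $3,640
  $452,000 × 27% = $122,040
  → $125,680
  Less energy credit $12,000 → $113,680

$113,680 > $82,560, so the standard income tax governs.

$113,680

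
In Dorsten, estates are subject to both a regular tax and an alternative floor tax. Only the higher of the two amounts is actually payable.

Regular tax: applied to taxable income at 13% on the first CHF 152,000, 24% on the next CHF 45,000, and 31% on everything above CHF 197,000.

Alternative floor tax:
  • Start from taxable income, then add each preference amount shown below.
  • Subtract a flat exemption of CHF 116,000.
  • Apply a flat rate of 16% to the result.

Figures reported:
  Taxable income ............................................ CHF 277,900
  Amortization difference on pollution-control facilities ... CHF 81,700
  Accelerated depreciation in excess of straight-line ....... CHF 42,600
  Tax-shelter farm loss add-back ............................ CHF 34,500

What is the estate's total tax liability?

Alternative floor tax:
  Adjusted income: CHF 277,900 + CHF 81,700 + CHF 42,600 + CHF 34,500 = CHF 436,700
  Less exemption CHF 116,000 → base CHF 320,700
  CHF 320,700 × 16% = CHF 51,312

Regular tax:
  CHF 152,000 × 13% = CHF 19,760
  CHF 45,000 × 24% = CHF 10,800
  CHF 80,900 × 31% = CHF 25,079
  → CHF 55,639

CHF 55,639 > CHF 51,312, so the regular tax governs.

CHF 55,639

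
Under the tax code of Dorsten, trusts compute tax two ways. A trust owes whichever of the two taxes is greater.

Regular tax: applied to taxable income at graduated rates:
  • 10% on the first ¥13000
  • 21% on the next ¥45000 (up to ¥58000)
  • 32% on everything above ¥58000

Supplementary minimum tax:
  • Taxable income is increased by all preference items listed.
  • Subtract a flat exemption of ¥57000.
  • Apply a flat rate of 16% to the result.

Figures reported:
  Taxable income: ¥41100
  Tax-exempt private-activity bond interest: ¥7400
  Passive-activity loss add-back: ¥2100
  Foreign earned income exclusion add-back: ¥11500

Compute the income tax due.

Regular tax:
  ¥13000 × 10% = ¥1300
  ¥28100 × 21% = ¥5901
  → ¥7201

Supplementary minimum tax:
  Adjusted income: ¥41100 + ¥7400 + ¥2100 + ¥11500 = ¥62100
  Less exemption ¥57000 → base ¥5100
  ¥5100 × 16% = ¥816

¥7201 > ¥816, so the regular tax governs.

¥7201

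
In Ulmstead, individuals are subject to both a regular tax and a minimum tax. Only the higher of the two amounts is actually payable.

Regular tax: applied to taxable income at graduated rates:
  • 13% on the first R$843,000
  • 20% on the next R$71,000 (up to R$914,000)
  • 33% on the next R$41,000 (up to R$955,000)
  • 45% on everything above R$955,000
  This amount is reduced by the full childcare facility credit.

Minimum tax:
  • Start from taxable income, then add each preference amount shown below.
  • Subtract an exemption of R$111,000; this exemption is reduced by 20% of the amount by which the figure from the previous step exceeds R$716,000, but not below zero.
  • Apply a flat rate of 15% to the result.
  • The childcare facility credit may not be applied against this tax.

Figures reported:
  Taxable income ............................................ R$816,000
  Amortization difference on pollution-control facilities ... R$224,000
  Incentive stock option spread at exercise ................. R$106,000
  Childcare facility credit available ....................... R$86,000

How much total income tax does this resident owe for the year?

R$168,150

Regular tax:
  R$816,000 × 13% = R$106,080
  Less childcare facility credit R$86,000 → R$20,080

Minimum tax:
  Adjusted income: R$816,000 + R$224,000 + R$106,000 = R$1,146,000
  Exemption: R$111,000 − 20% × (R$1,146,000 − R$716,000) = R$111,000 − R$86,000 = R$25,000
  Base: R$1,146,000 − R$25,000 = R$1,121,000
  R$1,121,000 × 15% = R$168,150

R$168,150 > R$20,080, so the minimum tax is the binding amount.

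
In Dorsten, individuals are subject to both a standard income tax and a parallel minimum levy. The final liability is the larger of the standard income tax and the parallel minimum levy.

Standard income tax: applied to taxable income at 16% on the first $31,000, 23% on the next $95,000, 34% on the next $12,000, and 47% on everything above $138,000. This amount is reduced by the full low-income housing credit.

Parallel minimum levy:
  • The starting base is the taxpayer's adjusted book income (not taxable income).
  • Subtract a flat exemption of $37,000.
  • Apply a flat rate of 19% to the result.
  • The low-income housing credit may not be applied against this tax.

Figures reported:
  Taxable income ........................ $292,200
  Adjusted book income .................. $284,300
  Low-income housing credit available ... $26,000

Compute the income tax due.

Standard income tax:
  $31,000 × 16% = $4,960
  $95,000 × 23% = $21,850
  $12,000 × 34% = $4,080
  $154,200 × 47% = $72,474
  → $103,364
  Less low-income housing credit $26,000 → $77,364

Parallel minimum levy:
  Base (adjusted book income): $284,300
  Less exemption $37,000 → base $247,300
  $247,300 × 19% = $46,987

$77,364 > $46,987, so the standard income tax governs.

$77,364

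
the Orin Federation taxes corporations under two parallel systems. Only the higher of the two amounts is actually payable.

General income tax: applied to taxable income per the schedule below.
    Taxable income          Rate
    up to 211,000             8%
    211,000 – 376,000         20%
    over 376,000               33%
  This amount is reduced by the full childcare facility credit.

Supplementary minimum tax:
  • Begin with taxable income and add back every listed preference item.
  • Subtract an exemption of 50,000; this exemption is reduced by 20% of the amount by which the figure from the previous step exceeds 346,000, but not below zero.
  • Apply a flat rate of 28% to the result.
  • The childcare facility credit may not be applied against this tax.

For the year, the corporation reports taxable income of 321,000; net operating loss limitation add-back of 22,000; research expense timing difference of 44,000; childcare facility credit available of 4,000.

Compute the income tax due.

Supplementary minimum tax:
  Adjusted income: 321,000 + 22,000 + 44,000 = 387,000
  Exemption: 50,000 − 20% × (387,000 − 346,000) = 50,000 − 8,200 = 41,800
  Base: 387,000 − 41,800 = 345,200
  345,200 × 28% = 96,656

General income tax:
  211,000 × 8% = 16,880
  110,000 × 20% = 22,000
  → 38,880
  Less childcare facility credit 4,000 → 34,880

96,656 > 34,880, so the supplementary minimum tax is the binding amount.

96,656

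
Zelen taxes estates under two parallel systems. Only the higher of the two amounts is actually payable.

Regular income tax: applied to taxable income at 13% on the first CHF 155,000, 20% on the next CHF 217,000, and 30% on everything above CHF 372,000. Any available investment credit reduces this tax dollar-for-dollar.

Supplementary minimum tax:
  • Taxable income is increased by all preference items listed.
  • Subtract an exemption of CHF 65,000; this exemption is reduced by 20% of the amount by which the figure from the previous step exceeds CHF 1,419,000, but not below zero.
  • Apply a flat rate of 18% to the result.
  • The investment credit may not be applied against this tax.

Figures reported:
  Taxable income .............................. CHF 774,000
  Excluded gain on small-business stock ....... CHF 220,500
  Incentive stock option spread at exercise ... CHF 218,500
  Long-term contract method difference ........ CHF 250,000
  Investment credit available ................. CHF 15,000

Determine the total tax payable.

CHF 253,224

Supplementary minimum tax:
  Adjusted income: CHF 774,000 + CHF 220,500 + CHF 218,500 + CHF 250,000 = CHF 1,463,000
  Exemption: CHF 65,000 − 20% × (CHF 1,463,000 − CHF 1,419,000) = CHF 65,000 − CHF 8,800 = CHF 56,200
  Base: CHF 1,463,000 − CHF 56,200 = CHF 1,406,800
  CHF 1,406,800 × 18% = CHF 253,224

Regular income tax:
  CHF 155,000 × 13% = CHF 20,150
  CHF 217,000 × 20% = CHF 43,400
  CHF 402,000 × 30% = CHF 120,600
  → CHF 184,150
  Less investment credit CHF 15,000 → CHF 169,150

CHF 253,224 > CHF 169,150, so the supplementary minimum tax is the binding amount.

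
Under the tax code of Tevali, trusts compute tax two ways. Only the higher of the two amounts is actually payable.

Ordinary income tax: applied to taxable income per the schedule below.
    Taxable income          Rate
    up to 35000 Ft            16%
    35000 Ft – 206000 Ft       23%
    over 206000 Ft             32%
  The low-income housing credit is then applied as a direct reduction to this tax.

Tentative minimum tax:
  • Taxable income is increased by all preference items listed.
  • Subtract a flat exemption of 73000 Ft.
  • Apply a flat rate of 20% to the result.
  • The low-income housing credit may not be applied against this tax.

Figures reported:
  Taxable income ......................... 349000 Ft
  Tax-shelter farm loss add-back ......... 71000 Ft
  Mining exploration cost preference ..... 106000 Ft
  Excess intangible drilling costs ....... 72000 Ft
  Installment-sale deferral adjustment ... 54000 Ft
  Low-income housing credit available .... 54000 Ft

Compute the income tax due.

Ordinary income tax:
  35000 Ft × 16% = 5600 Ft
  171000 Ft × 23% = 39330 Ft
  143000 Ft × 32% = 45760 Ft
  → 90690 Ft
  Less low-income housing credit 54000 Ft → 36690 Ft

Tentative minimum tax:
  Adjusted income: 349000 Ft + 71000 Ft + 106000 Ft + 72000 Ft + 54000 Ft = 652000 Ft
  Less exemption 73000 Ft → base 579000 Ft
  579000 Ft × 20% = 115800 Ft

115800 Ft > 36690 Ft, so the tentative minimum tax is the binding amount.

115800 Ft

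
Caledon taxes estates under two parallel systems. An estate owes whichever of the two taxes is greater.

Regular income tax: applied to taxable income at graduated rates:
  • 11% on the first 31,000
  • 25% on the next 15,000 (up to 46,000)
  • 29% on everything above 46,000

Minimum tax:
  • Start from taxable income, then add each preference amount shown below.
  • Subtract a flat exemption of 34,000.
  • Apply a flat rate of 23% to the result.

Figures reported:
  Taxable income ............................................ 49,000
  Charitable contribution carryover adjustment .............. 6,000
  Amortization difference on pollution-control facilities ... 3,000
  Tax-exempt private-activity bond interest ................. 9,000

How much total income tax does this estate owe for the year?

8,030

Regular income tax:
  31,000 × 11% = 3,410
  15,000 × 25% = 3,750
  3,000 × 29% = 870
  → 8,030

Minimum tax:
  Adjusted income: 49,000 + 6,000 + 3,000 + 9,000 = 67,000
  Less exemption 34,000 → base 33,000
  33,000 × 23% = 7,590

8,030 > 7,590, so the regular income tax governs.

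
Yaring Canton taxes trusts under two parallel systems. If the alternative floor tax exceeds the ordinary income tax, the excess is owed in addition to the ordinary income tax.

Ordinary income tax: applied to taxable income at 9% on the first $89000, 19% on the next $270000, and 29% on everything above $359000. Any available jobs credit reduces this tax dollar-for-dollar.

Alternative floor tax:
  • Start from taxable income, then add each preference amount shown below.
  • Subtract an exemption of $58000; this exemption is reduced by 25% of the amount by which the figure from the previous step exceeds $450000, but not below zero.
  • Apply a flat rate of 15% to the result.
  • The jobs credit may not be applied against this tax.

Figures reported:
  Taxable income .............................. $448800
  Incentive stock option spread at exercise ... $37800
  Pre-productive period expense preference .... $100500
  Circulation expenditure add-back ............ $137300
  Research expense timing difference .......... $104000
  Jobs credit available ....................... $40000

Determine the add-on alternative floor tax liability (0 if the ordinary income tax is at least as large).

Ordinary income tax:
  $89000 × 9% = $8010
  $270000 × 19% = $51300
  $89800 × 29% = $26042
  → $85352
  Less jobs credit $40000 → $45352

Alternative floor tax:
  Adjusted income: $448800 + $37800 + $100500 + $137300 + $104000 = $828400
  Exemption: 25% × ($828400 − $450000) = $94600 ≥ $58000, so the exemption is fully phased out
  Base: $828400 − $0 = $828400
  $828400 × 15% = $124260

Excess of alternative floor tax over ordinary income tax: $124260 − $45352 = $78908.

$78908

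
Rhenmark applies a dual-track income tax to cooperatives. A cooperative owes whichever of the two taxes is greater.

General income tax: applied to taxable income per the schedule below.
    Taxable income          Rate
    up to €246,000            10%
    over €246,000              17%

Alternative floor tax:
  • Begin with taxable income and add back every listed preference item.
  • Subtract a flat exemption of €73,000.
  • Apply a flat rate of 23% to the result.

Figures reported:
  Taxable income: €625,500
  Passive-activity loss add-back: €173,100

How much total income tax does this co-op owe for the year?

€166,888

Alternative floor tax:
  Adjusted income: €625,500 + €173,100 = €798,600
  Less exemption €73,000 → base €725,600
  €725,600 × 23% = €166,888

General income tax:
  €246,000 × 10% = €24,600
  €379,500 × 17% = €64,515
  → €89,115

€166,888 > €89,115, so the alternative floor tax is the binding amount.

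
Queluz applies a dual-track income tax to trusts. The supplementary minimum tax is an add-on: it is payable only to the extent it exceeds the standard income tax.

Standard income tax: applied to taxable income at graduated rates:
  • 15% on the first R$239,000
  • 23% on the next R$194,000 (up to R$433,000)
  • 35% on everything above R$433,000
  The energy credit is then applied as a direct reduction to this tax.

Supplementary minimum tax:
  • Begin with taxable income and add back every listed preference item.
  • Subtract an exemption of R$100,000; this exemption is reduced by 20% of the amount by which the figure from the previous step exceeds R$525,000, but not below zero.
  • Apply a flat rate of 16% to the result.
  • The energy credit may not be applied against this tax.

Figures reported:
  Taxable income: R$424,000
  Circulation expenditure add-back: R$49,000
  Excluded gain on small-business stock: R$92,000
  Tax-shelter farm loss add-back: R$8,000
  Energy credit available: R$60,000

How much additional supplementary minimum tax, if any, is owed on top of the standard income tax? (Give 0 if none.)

R$58,816

Standard income tax:
  R$239,000 × 15% = R$35,850
  R$185,000 × 23% = R$42,550
  → R$78,400
  Less energy credit R$60,000 → R$18,400

Supplementary minimum tax:
  Adjusted income: R$424,000 + R$49,000 + R$92,000 + R$8,000 = R$573,000
  Exemption: R$100,000 − 20% × (R$573,000 − R$525,000) = R$100,000 − R$9,600 = R$90,400
  Base: R$573,000 − R$90,400 = R$482,600
  R$482,600 × 16% = R$77,216

Excess of supplementary minimum tax over standard income tax: R$77,216 − R$18,400 = R$58,816.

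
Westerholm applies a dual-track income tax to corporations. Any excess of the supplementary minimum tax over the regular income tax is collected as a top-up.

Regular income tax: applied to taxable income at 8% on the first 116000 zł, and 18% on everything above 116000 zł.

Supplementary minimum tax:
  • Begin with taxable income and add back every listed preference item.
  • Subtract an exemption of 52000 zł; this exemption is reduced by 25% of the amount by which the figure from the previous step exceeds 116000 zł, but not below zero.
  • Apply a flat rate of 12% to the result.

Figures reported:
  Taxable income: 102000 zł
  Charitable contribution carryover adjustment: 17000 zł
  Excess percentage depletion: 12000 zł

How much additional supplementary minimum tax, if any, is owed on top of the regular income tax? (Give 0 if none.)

Supplementary minimum tax:
  Adjusted income: 102000 zł + 17000 zł + 12000 zł = 131000 zł
  Exemption: 52000 zł − 25% × (131000 zł − 116000 zł) = 52000 zł − 3750 zł = 48250 zł
  Base: 131000 zł − 48250 zł = 82750 zł
  82750 zł × 12% = 9930 zł

Regular income tax:
  102000 zł × 8% = 8160 zł

Excess of supplementary minimum tax over regular income tax: 9930 zł − 8160 zł = 1770 zł.

1770 zł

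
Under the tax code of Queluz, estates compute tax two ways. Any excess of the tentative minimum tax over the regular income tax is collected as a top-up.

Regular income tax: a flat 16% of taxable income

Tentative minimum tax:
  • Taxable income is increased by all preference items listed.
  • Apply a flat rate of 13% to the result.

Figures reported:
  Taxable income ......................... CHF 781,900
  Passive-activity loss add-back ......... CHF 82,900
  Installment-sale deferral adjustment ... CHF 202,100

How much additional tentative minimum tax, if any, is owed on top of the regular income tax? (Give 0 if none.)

Tentative minimum tax:
  Adjusted income: CHF 781,900 + CHF 82,900 + CHF 202,100 = CHF 1,066,900
  CHF 1,066,900 × 13% = CHF 138,697

Regular income tax:
  CHF 781,900 × 16% = CHF 125,104

Excess of tentative minimum tax over regular income tax: CHF 138,697 − CHF 125,104 = CHF 13,593.

CHF 13,593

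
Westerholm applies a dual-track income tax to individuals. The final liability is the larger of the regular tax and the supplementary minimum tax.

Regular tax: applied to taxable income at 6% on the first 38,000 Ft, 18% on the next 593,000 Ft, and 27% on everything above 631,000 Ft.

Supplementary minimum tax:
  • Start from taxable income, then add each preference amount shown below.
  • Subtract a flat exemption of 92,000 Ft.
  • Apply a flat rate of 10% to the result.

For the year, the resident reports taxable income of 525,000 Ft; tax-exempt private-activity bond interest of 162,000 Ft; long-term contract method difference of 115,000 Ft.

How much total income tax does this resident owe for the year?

89,940 Ft

Regular tax:
  38,000 Ft × 6% = 2,280 Ft
  487,000 Ft × 18% = 87,660 Ft
  → 89,940 Ft

Supplementary minimum tax:
  Adjusted income: 525,000 Ft + 162,000 Ft + 115,000 Ft = 802,000 Ft
  Less exemption 92,000 Ft → base 710,000 Ft
  710,000 Ft × 10% = 71,000 Ft

89,940 Ft > 71,000 Ft, so the regular tax governs.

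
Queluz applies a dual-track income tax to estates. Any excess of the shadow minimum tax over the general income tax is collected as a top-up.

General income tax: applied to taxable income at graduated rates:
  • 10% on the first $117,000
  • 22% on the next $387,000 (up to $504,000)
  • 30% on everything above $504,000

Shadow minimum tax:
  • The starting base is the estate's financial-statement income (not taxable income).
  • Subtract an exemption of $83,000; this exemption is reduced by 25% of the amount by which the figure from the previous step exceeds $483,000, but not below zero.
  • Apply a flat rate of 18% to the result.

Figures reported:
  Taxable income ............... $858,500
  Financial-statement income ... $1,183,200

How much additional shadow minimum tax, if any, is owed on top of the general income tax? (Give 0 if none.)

$9,786

General income tax:
  $117,000 × 10% = $11,700
  $387,000 × 22% = $85,140
  $354,500 × 30% = $106,350
  → $203,190

Shadow minimum tax:
  Base (financial-statement income): $1,183,200
  Exemption: 25% × ($1,183,200 − $483,000) = $175,050 ≥ $83,000, so the exemption is fully phased out
  Base: $1,183,200 − $0 = $1,183,200
  $1,183,200 × 18% = $212,976

Excess of shadow minimum tax over general income tax: $212,976 − $203,190 = $9,786.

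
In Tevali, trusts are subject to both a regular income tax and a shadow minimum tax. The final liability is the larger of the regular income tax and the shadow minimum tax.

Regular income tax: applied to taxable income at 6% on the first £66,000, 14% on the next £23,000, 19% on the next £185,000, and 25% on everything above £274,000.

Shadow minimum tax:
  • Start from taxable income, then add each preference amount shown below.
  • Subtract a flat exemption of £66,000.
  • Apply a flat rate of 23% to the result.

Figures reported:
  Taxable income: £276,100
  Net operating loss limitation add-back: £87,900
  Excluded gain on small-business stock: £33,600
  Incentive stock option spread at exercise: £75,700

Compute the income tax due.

£93,679

Shadow minimum tax:
  Adjusted income: £276,100 + £87,900 + £33,600 + £75,700 = £473,300
  Less exemption £66,000 → base £407,300
  £407,300 × 23% = £93,679

Regular income tax:
  £66,000 × 6% = £3,960
  £23,000 × 14% = £3,220
  £185,000 × 19% = £35,150
  £2,100 × 25% = £525
  → £42,855

£93,679 > £42,855, so the shadow minimum tax is the binding amount.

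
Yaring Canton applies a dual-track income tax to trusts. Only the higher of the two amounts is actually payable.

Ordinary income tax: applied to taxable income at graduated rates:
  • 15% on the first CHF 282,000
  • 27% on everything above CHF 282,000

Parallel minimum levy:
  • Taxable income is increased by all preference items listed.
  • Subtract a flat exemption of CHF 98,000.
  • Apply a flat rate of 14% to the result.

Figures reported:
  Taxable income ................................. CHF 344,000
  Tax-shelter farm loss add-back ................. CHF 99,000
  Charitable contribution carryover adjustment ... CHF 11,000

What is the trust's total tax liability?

CHF 59,040

Parallel minimum levy:
  Adjusted income: CHF 344,000 + CHF 99,000 + CHF 11,000 = CHF 454,000
  Less exemption CHF 98,000 → base CHF 356,000
  CHF 356,000 × 14% = CHF 49,840

Ordinary income tax:
  CHF 282,000 × 15% = CHF 42,300
  CHF 62,000 × 27% = CHF 16,740
  → CHF 59,040

CHF 59,040 > CHF 49,840, so the ordinary income tax governs.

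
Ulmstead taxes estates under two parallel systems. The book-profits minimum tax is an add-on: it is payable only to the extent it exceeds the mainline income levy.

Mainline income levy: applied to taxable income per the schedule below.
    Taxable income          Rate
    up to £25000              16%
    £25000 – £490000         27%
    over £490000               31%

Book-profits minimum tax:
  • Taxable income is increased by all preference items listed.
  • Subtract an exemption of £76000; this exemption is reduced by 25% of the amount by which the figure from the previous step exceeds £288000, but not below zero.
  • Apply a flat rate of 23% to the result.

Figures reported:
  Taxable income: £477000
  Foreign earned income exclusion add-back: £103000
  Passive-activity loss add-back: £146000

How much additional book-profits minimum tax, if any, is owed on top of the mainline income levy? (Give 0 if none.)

£40940

Mainline income levy:
  £25000 × 16% = £4000
  £452000 × 27% = £122040
  → £126040

Book-profits minimum tax:
  Adjusted income: £477000 + £103000 + £146000 = £726000
  Exemption: 25% × (£726000 − £288000) = £109500 ≥ £76000, so the exemption is fully phased out
  Base: £726000 − £0 = £726000
  £726000 × 23% = £166980

Excess of book-profits minimum tax over mainline income levy: £166980 − £126040 = £40940.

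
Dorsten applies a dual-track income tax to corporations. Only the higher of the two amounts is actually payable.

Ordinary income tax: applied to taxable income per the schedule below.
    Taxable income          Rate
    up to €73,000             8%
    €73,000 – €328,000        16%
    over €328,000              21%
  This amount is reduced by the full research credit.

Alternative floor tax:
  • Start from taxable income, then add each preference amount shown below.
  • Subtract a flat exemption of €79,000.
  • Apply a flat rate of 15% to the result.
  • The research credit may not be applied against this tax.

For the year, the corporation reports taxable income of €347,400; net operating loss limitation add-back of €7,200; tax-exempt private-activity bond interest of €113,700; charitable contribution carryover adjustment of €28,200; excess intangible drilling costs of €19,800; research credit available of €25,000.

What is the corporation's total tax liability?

€65,595

Ordinary income tax:
  €73,000 × 8% = €5,840
  €255,000 × 16% = €40,800
  €19,400 × 21% = €4,074
  → €50,714
  Less research credit €25,000 → €25,714

Alternative floor tax:
  Adjusted income: €347,400 + €7,200 + €113,700 + €28,200 + €19,800 = €516,300
  Less exemption €79,000 → base €437,300
  €437,300 × 15% = €65,595

€65,595 > €25,714, so the alternative floor tax is the binding amount.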